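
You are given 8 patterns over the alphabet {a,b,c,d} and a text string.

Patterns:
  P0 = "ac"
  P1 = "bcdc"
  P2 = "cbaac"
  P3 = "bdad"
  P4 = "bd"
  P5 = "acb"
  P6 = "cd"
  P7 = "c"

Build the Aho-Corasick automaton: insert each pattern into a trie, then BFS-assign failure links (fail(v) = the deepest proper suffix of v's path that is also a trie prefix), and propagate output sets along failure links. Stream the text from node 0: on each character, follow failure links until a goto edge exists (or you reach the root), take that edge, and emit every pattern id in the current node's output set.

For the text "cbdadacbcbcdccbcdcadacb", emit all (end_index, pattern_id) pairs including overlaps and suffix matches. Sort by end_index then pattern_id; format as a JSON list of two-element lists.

Construct AC machine:
Trie (insert patterns):
  0='ε' goto a→1 b→3 c→7
  1='a' goto c→2
  2='ac' goto b→15  ←P0
  3='b' goto c→4 d→12
  4='bc' goto d→5
  5='bcd' goto c→6
  6='bcdc' goto ·  ←P1
  7='c' goto b→8 d→16  ←P7
  8='cb' goto a→9
  9='cba' goto a→10
  10='cbaa' goto c→11
  11='cbaac' goto ·  ←P2
  12='bd' goto a→13  ←P4
  13='bda' goto d→14
  14='bdad' goto ·  ←P3
  15='acb' goto ·  ←P5
  16='cd' goto ·  ←P6

Failure links (BFS by depth):
  fail(1) 'a': from fail(0)=0 chase 'a': 0 ⇒ 0;  out=∅∪out(0)=∅
  fail(3) 'b': from fail(0)=0 chase 'b': 0 ⇒ 0;  out=∅∪out(0)=∅
  fail(7) 'c': from fail(0)=0 chase 'c': 0 ⇒ 0;  out={7}∪out(0)={7}
  fail(2) 'ac': from fail(1)=0 chase 'c': 0 ⇒ 7;  out={0}∪out(7)={0,7}
  fail(4) 'bc': from fail(3)=0 chase 'c': 0 ⇒ 7;  out=∅∪out(7)={7}
  fail(8) 'cb': from fail(7)=0 chase 'b': 0 ⇒ 3;  out=∅∪out(3)=∅
  fail(12) 'bd': from fail(3)=0 chase 'd': 0 ⇒ 0;  out={4}∪out(0)={4}
  fail(16) 'cd': from fail(7)=0 chase 'd': 0 ⇒ 0;  out={6}∪out(0)={6}
  fail(5) 'bcd': from fail(4)=7 chase 'd': 7 ⇒ 16;  out=∅∪out(16)={6}
  fail(9) 'cba': from fail(8)=3 chase 'a': 3→0 ⇒ 1;  out=∅∪out(1)=∅
  fail(13) 'bda': from fail(12)=0 chase 'a': 0 ⇒ 1;  out=∅∪out(1)=∅
  fail(15) 'acb': from fail(2)=7 chase 'b': 7 ⇒ 8;  out={5}∪out(8)={5}
  fail(6) 'bcdc': from fail(5)=16 chase 'c': 16→0 ⇒ 7;  out={1}∪out(7)={1,7}
  fail(10) 'cbaa': from fail(9)=1 chase 'a': 1→0 ⇒ 1;  out=∅∪out(1)=∅
  fail(14) 'bdad': from fail(13)=1 chase 'd': 1→0 ⇒ 0;  out={3}∪out(0)={3}
  fail(11) 'cbaac': from fail(10)=1 chase 'c': 1 ⇒ 2;  out={2}∪out(2)={0,2,7}

Run:
pos 0 'c': at 7  emit P7@[0:0]
pos 1 'b': at 8
pos 2 'd': at 12 (fail-walked)  emit P4@[1:2]
pos 3 'a': at 13
pos 4 'd': at 14  emit P3@[1:4]
pos 5 'a': at 1 (fail-walked)
pos 6 'c': at 2  emit P0@[5:6],P7@[6:6]
pos 7 'b': at 15  emit P5@[5:7]
pos 8 'c': at 4 (fail-walked)  emit P7@[8:8]
pos 9 'b': at 8 (fail-walked)
pos 10 'c': at 4 (fail-walked)  emit P7@[10:10]
pos 11 'd': at 5  emit P6@[10:11]
pos 12 'c': at 6  emit P1@[9:12],P7@[12:12]
pos 13 'c': at 7 (fail-walked)  emit P7@[13:13]
pos 14 'b': at 8
pos 15 'c': at 4 (fail-walked)  emit P7@[15:15]
pos 16 'd': at 5  emit P6@[15:16]
pos 17 'c': at 6  emit P1@[14:17],P7@[17:17]
pos 18 'a': at 1 (fail-walked)
pos 19 'd': at 0 (fail-walked)
pos 20 'a': at 1
pos 21 'c': at 2  emit P0@[20:21],P7@[21:21]
pos 22 'b': at 15  emit P5@[20:22]

Matches: [[0,7],[2,4],[4,3],[6,0],[6,7],[7,5],[8,7],[10,7],[11,6],[12,1],[12,7],[13,7],[15,7],[16,6],[17,1],[17,7],[21,0],[21,7],[22,5]]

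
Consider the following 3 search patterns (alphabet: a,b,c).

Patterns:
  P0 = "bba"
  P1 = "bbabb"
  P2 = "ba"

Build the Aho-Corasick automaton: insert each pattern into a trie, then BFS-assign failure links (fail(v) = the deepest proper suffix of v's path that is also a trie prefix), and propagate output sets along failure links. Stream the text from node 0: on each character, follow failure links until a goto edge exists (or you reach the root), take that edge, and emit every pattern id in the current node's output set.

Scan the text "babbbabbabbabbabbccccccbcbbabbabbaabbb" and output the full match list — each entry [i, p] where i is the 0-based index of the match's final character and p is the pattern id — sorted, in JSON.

Build:
Trie (insert patterns):
  0='ε' goto b→1
  1='b' goto a→6 b→2
  2='bb' goto a→3
  3='bba' goto b→4  ←P0
  4='bbab' goto b→5
  5='bbabb' goto ·  ←P1
  6='ba' goto ·  ←P2

Failure links (BFS by depth):
  n1('b'): parent n0 fail=0; on 'b' 0 → fail=0;  out ∅∪∅=∅
  n2('bb'): parent n1 fail=0; on 'b' 0 → fail=1;  out ∅∪∅=∅
  n6('ba'): parent n1 fail=0; on 'a' 0 → fail=0;  out {2}∪∅={2}
  n3('bba'): parent n2 fail=1; on 'a' 1 → fail=6;  out {0}∪{2}={0,2}
  n4('bbab'): parent n3 fail=6; on 'b' 6→0 → fail=1;  out ∅∪∅=∅
  n5('bbabb'): parent n4 fail=1; on 'b' 1 → fail=2;  out {1}∪∅={1}

Scan:
pos 0 'b': at 1
pos 1 'a': at 6  → match P2@[0:1]
pos 2 'b': at 1 (fail-walked)
pos 3 'b': at 2
pos 4 'b': at 2 (fail-walked)
pos 5 'a': at 3  → match P0@[3:5],P2@[4:5]
pos 6 'b': at 4
pos 7 'b': at 5  → match P1@[3:7]
pos 8 'a': at 3 (fail-walked)  → match P0@[6:8],P2@[7:8]
pos 9 'b': at 4
pos 10 'b': at 5  → match P1@[6:10]
pos 11 'a': at 3 (fail-walked)  → match P0@[9:11],P2@[10:11]
pos 12 'b': at 4
pos 13 'b': at 5  → match P1@[9:13]
pos 14 'a': at 3 (fail-walked)  → match P0@[12:14],P2@[13:14]
pos 15 'b': at 4
pos 16 'b': at 5  → match P1@[12:16]
pos 17 'c': at 0 (fail-walked)
pos 18 'c': at 0
pos 19 'c': at 0
pos 20 'c': at 0
pos 21 'c': at 0
pos 22 'c': at 0
pos 23 'b': at 1
pos 24 'c': at 0 (fail-walked)
pos 25 'b': at 1
pos 26 'b': at 2
pos 27 'a': at 3  → match P0@[25:27],P2@[26:27]
pos 28 'b': at 4
pos 29 'b': at 5  → match P1@[25:29]
pos 30 'a': at 3 (fail-walked)  → match P0@[28:30],P2@[29:30]
pos 31 'b': at 4
pos 32 'b': at 5  → match P1@[28:32]
pos 33 'a': at 3 (fail-walked)  → match P0@[31:33],P2@[32:33]
pos 34 'a': at 0 (fail-walked)
pos 35 'b': at 1
pos 36 'b': at 2
pos 37 'b': at 2 (fail-walked)

Result: [[1,2],[5,0],[5,2],[7,1],[8,0],[8,2],[10,1],[11,0],[11,2],[13,1],[14,0],[14,2],[16,1],[27,0],[27,2],[29,1],[30,0],[30,2],[32,1],[33,0],[33,2]]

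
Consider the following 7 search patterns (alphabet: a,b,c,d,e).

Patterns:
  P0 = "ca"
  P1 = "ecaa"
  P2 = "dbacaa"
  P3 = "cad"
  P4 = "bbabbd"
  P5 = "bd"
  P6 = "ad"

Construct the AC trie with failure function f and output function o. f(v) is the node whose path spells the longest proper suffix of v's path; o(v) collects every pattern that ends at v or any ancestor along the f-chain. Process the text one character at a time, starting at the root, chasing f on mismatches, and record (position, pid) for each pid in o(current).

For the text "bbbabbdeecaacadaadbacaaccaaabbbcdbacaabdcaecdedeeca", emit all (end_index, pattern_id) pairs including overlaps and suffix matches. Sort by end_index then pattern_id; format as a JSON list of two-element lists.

Build:
Trie nodes:
  0='ε' goto a→21 b→14 c→1 d→7 e→3
  1='c' goto a→2
  2='ca' goto d→13  [P0 ends]
  3='e' goto c→4
  4='ec' goto a→5
  5='eca' goto a→6
  6='ecaa' goto ·  [P1 ends]
  7='d' goto b→8
  8='db' goto a→9
  9='dba' goto c→10
  10='dbac' goto a→11
  11='dbaca' goto a→12
  12='dbacaa' goto ·  [P2 ends]
  13='cad' goto ·  [P3 ends]
  14='b' goto b→15 d→20
  15='bb' goto a→16
  16='bba' goto b→17
  17='bbab' goto b→18
  18='bbabb' goto d→19
  19='bbabbd' goto ·  [P4 ends]
  20='bd' goto ·  [P5 ends]
  21='a' goto d→22
  22='ad' goto ·  [P6 ends]

BFS fail/out derivation:
  n1('c'): parent n0 fail=0; on 'c' 0 → fail=0;  out ∅∪∅=∅
  n3('e'): parent n0 fail=0; on 'e' 0 → fail=0;  out ∅∪∅=∅
  n7('d'): parent n0 fail=0; on 'd' 0 → fail=0;  out ∅∪∅=∅
  n14('b'): parent n0 fail=0; on 'b' 0 → fail=0;  out ∅∪∅=∅
  n21('a'): parent n0 fail=0; on 'a' 0 → fail=0;  out ∅∪∅=∅
  n2('ca'): parent n1 fail=0; on 'a' 0 → fail=21;  out {0}∪∅={0}
  n4('ec'): parent n3 fail=0; on 'c' 0 → fail=1;  out ∅∪∅=∅
  n8('db'): parent n7 fail=0; on 'b' 0 → fail=14;  out ∅∪∅=∅
  n15('bb'): parent n14 fail=0; on 'b' 0 → fail=14;  out ∅∪∅=∅
  n20('bd'): parent n14 fail=0; on 'd' 0 → fail=7;  out {5}∪∅={5}
  n22('ad'): parent n21 fail=0; on 'd' 0 → fail=7;  out {6}∪∅={6}
  n5('eca'): parent n4 fail=1; on 'a' 1 → fail=2;  out ∅∪{0}={0}
  n9('dba'): parent n8 fail=14; on 'a' 14→0 → fail=21;  out ∅∪∅=∅
  n13('cad'): parent n2 fail=21; on 'd' 21 → fail=22;  out {3}∪{6}={3,6}
  n16('bba'): parent n15 fail=14; on 'a' 14→0 → fail=21;  out ∅∪∅=∅
  n6('ecaa'): parent n5 fail=2; on 'a' 2→21→0 → fail=21;  out {1}∪∅={1}
  n10('dbac'): parent n9 fail=21; on 'c' 21→0 → fail=1;  out ∅∪∅=∅
  n17('bbab'): parent n16 fail=21; on 'b' 21→0 → fail=14;  out ∅∪∅=∅
  n11('dbaca'): parent n10 fail=1; on 'a' 1 → fail=2;  out ∅∪{0}={0}
  n18('bbabb'): parent n17 fail=14; on 'b' 14 → fail=15;  out ∅∪∅=∅
  n12('dbacaa'): parent n11 fail=2; on 'a' 2→21→0 → fail=21;  out {2}∪∅={2}
  n19('bbabbd'): parent n18 fail=15; on 'd' 15→14 → fail=20;  out {4}∪{5}={4,5}

Run:
pos 0 'b': at 14
pos 1 'b': at 15
pos 2 'b': at 15 (fail-walked)
pos 3 'a': at 16
pos 4 'b': at 17
pos 5 'b': at 18
pos 6 'd': at 19  → match P4@[1:6],P5@[5:6]
pos 7 'e': at 3 (fail-walked)
pos 8 'e': at 3 (fail-walked)
pos 9 'c': at 4
pos 10 'a': at 5  → match P0@[9:10]
pos 11 'a': at 6  → match P1@[8:11]
pos 12 'c': at 1 (fail-walked)
pos 13 'a': at 2  → match P0@[12:13]
pos 14 'd': at 13  → match P3@[12:14],P6@[13:14]
pos 15 'a': at 21 (fail-walked)
pos 16 'a': at 21 (fail-walked)
pos 17 'd': at 22  → match P6@[16:17]
pos 18 'b': at 8 (fail-walked)
pos 19 'a': at 9
pos 20 'c': at 10
pos 21 'a': at 11  → match P0@[20:21]
pos 22 'a': at 12  → match P2@[17:22]
pos 23 'c': at 1 (fail-walked)
pos 24 'c': at 1 (fail-walked)
pos 25 'a': at 2  → match P0@[24:25]
pos 26 'a': at 21 (fail-walked)
pos 27 'a': at 21 (fail-walked)
pos 28 'b': at 14 (fail-walked)
pos 29 'b': at 15
pos 30 'b': at 15 (fail-walked)
pos 31 'c': at 1 (fail-walked)
pos 32 'd': at 7 (fail-walked)
pos 33 'b': at 8
pos 34 'a': at 9
pos 35 'c': at 10
pos 36 'a': at 11  → match P0@[35:36]
pos 37 'a': at 12  → match P2@[32:37]
pos 38 'b': at 14 (fail-walked)
pos 39 'd': at 20  → match P5@[38:39]
pos 40 'c': at 1 (fail-walked)
pos 41 'a': at 2  → match P0@[40:41]
pos 42 'e': at 3 (fail-walked)
pos 43 'c': at 4
pos 44 'd': at 7 (fail-walked)
pos 45 'e': at 3 (fail-walked)
pos 46 'd': at 7 (fail-walked)
pos 47 'e': at 3 (fail-walked)
pos 48 'e': at 3 (fail-walked)
pos 49 'c': at 4
pos 50 'a': at 5  → match P0@[49:50]

Matches: [[6,4],[6,5],[10,0],[11,1],[13,0],[14,3],[14,6],[17,6],[21,0],[22,2],[25,0],[36,0],[37,2],[39,5],[41,0],[50,0]]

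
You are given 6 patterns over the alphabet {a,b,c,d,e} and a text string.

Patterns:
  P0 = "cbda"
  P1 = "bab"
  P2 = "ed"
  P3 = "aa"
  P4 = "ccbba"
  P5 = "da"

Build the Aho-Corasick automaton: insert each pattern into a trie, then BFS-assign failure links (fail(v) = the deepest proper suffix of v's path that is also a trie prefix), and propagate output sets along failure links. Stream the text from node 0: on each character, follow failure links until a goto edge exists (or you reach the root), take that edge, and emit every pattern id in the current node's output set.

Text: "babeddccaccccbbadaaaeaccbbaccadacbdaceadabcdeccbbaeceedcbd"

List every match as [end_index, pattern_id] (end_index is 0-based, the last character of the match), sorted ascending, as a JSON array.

Construct AC machine:
Trie (insert patterns):
  n0 'ε': a→10 b→5 c→1 d→16 e→8
  n1 'c': b→2 c→12
  n2 'cb': d→3
  n3 'cbd': a→4
  n4 'cbda': ·  [P0 ends]
  n5 'b': a→6
  n6 'ba': b→7
  n7 'bab': ·  [P1 ends]
  n8 'e': d→9
  n9 'ed': ·  [P2 ends]
  n10 'a': a→11
  n11 'aa': ·  [P3 ends]
  n12 'cc': b→13
  n13 'ccb': b→14
  n14 'ccbb': a→15
  n15 'ccbba': ·  [P4 ends]
  n16 'd': a→17
  n17 'da': ·  [P5 ends]

Failure links (BFS by depth):
  fail(1) 'c': from fail(0)=0 chase 'c': 0 ⇒ 0;  out=∅∪out(0)=∅
  fail(5) 'b': from fail(0)=0 chase 'b': 0 ⇒ 0;  out=∅∪out(0)=∅
  fail(8) 'e': from fail(0)=0 chase 'e': 0 ⇒ 0;  out=∅∪out(0)=∅
  fail(10) 'a': from fail(0)=0 chase 'a': 0 ⇒ 0;  out=∅∪out(0)=∅
  fail(16) 'd': from fail(0)=0 chase 'd': 0 ⇒ 0;  out=∅∪out(0)=∅
  fail(2) 'cb': from fail(1)=0 chase 'b': 0 ⇒ 5;  out=∅∪out(5)=∅
  fail(6) 'ba': from fail(5)=0 chase 'a': 0 ⇒ 10;  out=∅∪out(10)=∅
  fail(9) 'ed': from fail(8)=0 chase 'd': 0 ⇒ 16;  out={2}∪out(16)={2}
  fail(11) 'aa': from fail(10)=0 chase 'a': 0 ⇒ 10;  out={3}∪out(10)={3}
  fail(12) 'cc': from fail(1)=0 chase 'c': 0 ⇒ 1;  out=∅∪out(1)=∅
  fail(17) 'da': from fail(16)=0 chase 'a': 0 ⇒ 10;  out={5}∪out(10)={5}
  fail(3) 'cbd': from fail(2)=5 chase 'd': 5→0 ⇒ 16;  out=∅∪out(16)=∅
  fail(7) 'bab': from fail(6)=10 chase 'b': 10→0 ⇒ 5;  out={1}∪out(5)={1}
  fail(13) 'ccb': from fail(12)=1 chase 'b': 1 ⇒ 2;  out=∅∪out(2)=∅
  fail(4) 'cbda': from fail(3)=16 chase 'a': 16 ⇒ 17;  out={0}∪out(17)={0,5}
  fail(14) 'ccbb': from fail(13)=2 chase 'b': 2→5→0 ⇒ 5;  out=∅∪out(5)=∅
  fail(15) 'ccbba': from fail(14)=5 chase 'a': 5 ⇒ 6;  out={4}∪out(6)={4}

Run:
pos 0 'b': at 5
pos 1 'a': at 6
pos 2 'b': at 7  → match P1@[0:2]
pos 3 'e': at 8 (via fail)
pos 4 'd': at 9  → match P2@[3:4]
pos 5 'd': at 16 (via fail)
pos 6 'c': at 1 (via fail)
pos 7 'c': at 12
pos 8 'a': at 10 (via fail)
pos 9 'c': at 1 (via fail)
pos 10 'c': at 12
pos 11 'c': at 12 (via fail)
pos 12 'c': at 12 (via fail)
pos 13 'b': at 13
pos 14 'b': at 14
pos 15 'a': at 15  → match P4@[11:15]
pos 16 'd': at 16 (via fail)
pos 17 'a': at 17  → match P5@[16:17]
pos 18 'a': at 11 (via fail)  → match P3@[17:18]
pos 19 'a': at 11 (via fail)  → match P3@[18:19]
pos 20 'e': at 8 (via fail)
pos 21 'a': at 10 (via fail)
pos 22 'c': at 1 (via fail)
pos 23 'c': at 12
pos 24 'b': at 13
pos 25 'b': at 14
pos 26 'a': at 15  → match P4@[22:26]
pos 27 'c': at 1 (via fail)
pos 28 'c': at 12
pos 29 'a': at 10 (via fail)
pos 30 'd': at 16 (via fail)
pos 31 'a': at 17  → match P5@[30:31]
pos 32 'c': at 1 (via fail)
pos 33 'b': at 2
pos 34 'd': at 3
pos 35 'a': at 4  → match P0@[32:35],P5@[34:35]
pos 36 'c': at 1 (via fail)
pos 37 'e': at 8 (via fail)
pos 38 'a': at 10 (via fail)
pos 39 'd': at 16 (via fail)
pos 40 'a': at 17  → match P5@[39:40]
pos 41 'b': at 5 (via fail)
pos 42 'c': at 1 (via fail)
pos 43 'd': at 16 (via fail)
pos 44 'e': at 8 (via fail)
pos 45 'c': at 1 (via fail)
pos 46 'c': at 12
pos 47 'b': at 13
pos 48 'b': at 14
pos 49 'a': at 15  → match P4@[45:49]
pos 50 'e': at 8 (via fail)
pos 51 'c': at 1 (via fail)
pos 52 'e': at 8 (via fail)
pos 53 'e': at 8 (via fail)
pos 54 'd': at 9  → match P2@[53:54]
pos 55 'c': at 1 (via fail)
pos 56 'b': at 2
pos 57 'd': at 3

All matches (sorted): [[2,1],[4,2],[15,4],[17,5],[18,3],[19,3],[26,4],[31,5],[35,0],[35,5],[40,5],[49,4],[54,2]]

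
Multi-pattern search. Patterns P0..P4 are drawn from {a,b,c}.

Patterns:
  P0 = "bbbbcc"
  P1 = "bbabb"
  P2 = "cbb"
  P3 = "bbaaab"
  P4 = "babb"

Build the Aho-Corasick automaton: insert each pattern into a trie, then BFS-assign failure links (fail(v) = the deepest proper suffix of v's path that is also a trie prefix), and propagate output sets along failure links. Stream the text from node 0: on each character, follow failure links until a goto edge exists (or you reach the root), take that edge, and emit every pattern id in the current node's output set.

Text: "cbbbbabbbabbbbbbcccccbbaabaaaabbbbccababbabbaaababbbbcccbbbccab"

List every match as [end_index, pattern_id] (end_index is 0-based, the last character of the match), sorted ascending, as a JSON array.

Build automaton:
Trie nodes:
  0='ε' goto b→1 c→10
  1='b' goto a→16 b→2
  2='bb' goto a→7 b→3
  3='bbb' goto b→4
  4='bbbb' goto c→5
  5='bbbbc' goto c→6
  6='bbbbcc' goto ·  ←P0
  7='bba' goto a→13 b→8
  8='bbab' goto b→9
  9='bbabb' goto ·  ←P1
  10='c' goto b→11
  11='cb' goto b→12
  12='cbb' goto ·  ←P2
  13='bbaa' goto a→14
  14='bbaaa' goto b→15
  15='bbaaab' goto ·  ←P3
  16='ba' goto b→17
  17='bab' goto b→18
  18='babb' goto ·  ←P4

BFS fail/out derivation:
  n1('b'): parent n0 fail=0; on 'b' 0 → fail=0;  out ∅∪∅=∅
  n10('c'): parent n0 fail=0; on 'c' 0 → fail=0;  out ∅∪∅=∅
  n2('bb'): parent n1 fail=0; on 'b' 0 → fail=1;  out ∅∪∅=∅
  n11('cb'): parent n10 fail=0; on 'b' 0 → fail=1;  out ∅∪∅=∅
  n16('ba'): parent n1 fail=0; on 'a' 0 → fail=0;  out ∅∪∅=∅
  n3('bbb'): parent n2 fail=1; on 'b' 1 → fail=2;  out ∅∪∅=∅
  n7('bba'): parent n2 fail=1; on 'a' 1 → fail=16;  out ∅∪∅=∅
  n12('cbb'): parent n11 fail=1; on 'b' 1 → fail=2;  out {2}∪∅={2}
  n17('bab'): parent n16 fail=0; on 'b' 0 → fail=1;  out ∅∪∅=∅
  n4('bbbb'): parent n3 fail=2; on 'b' 2 → fail=3;  out ∅∪∅=∅
  n8('bbab'): parent n7 fail=16; on 'b' 16 → fail=17;  out ∅∪∅=∅
  n13('bbaa'): parent n7 fail=16; on 'a' 16→0 → fail=0;  out ∅∪∅=∅
  n18('babb'): parent n17 fail=1; on 'b' 1 → fail=2;  out {4}∪∅={4}
  n5('bbbbc'): parent n4 fail=3; on 'c' 3→2→1→0 → fail=10;  out ∅∪∅=∅
  n9('bbabb'): parent n8 fail=17; on 'b' 17 → fail=18;  out {1}∪{4}={1,4}
  n14('bbaaa'): parent n13 fail=0; on 'a' 0 → fail=0;  out ∅∪∅=∅
  n6('bbbbcc'): parent n5 fail=10; on 'c' 10→0 → fail=10;  out {0}∪∅={0}
  n15('bbaaab'): parent n14 fail=0; on 'b' 0 → fail=1;  out {3}∪∅={3}

Run:
pos 0 'c': at 10
pos 1 'b': at 11
pos 2 'b': at 12  ** P2@[0:2]
pos 3 'b': at 3 (fail-walked)
pos 4 'b': at 4
pos 5 'a': at 7 (fail-walked)
pos 6 'b': at 8
pos 7 'b': at 9  ** P1@[3:7],P4@[4:7]
pos 8 'b': at 3 (fail-walked)
pos 9 'a': at 7 (fail-walked)
pos 10 'b': at 8
pos 11 'b': at 9  ** P1@[7:11],P4@[8:11]
pos 12 'b': at 3 (fail-walked)
pos 13 'b': at 4
pos 14 'b': at 4 (fail-walked)
pos 15 'b': at 4 (fail-walked)
pos 16 'c': at 5
pos 17 'c': at 6  ** P0@[12:17]
pos 18 'c': at 10 (fail-walked)
pos 19 'c': at 10 (fail-walked)
pos 20 'c': at 10 (fail-walked)
pos 21 'b': at 11
pos 22 'b': at 12  ** P2@[20:22]
pos 23 'a': at 7 (fail-walked)
pos 24 'a': at 13
pos 25 'b': at 1 (fail-walked)
pos 26 'a': at 16
pos 27 'a': at 0 (fail-walked)
pos 28 'a': at 0
pos 29 'a': at 0
pos 30 'b': at 1
pos 31 'b': at 2
pos 32 'b': at 3
pos 33 'b': at 4
pos 34 'c': at 5
pos 35 'c': at 6  ** P0@[30:35]
pos 36 'a': at 0 (fail-walked)
pos 37 'b': at 1
pos 38 'a': at 16
pos 39 'b': at 17
pos 40 'b': at 18  ** P4@[37:40]
pos 41 'a': at 7 (fail-walked)
pos 42 'b': at 8
pos 43 'b': at 9  ** P1@[39:43],P4@[40:43]
pos 44 'a': at 7 (fail-walked)
pos 45 'a': at 13
pos 46 'a': at 14
pos 47 'b': at 15  ** P3@[42:47]
pos 48 'a': at 16 (fail-walked)
pos 49 'b': at 17
pos 50 'b': at 18  ** P4@[47:50]
pos 51 'b': at 3 (fail-walked)
pos 52 'b': at 4
pos 53 'c': at 5
pos 54 'c': at 6  ** P0@[49:54]
pos 55 'c': at 10 (fail-walked)
pos 56 'b': at 11
pos 57 'b': at 12  ** P2@[55:57]
pos 58 'b': at 3 (fail-walked)
pos 59 'c': at 10 (fail-walked)
pos 60 'c': at 10 (fail-walked)
pos 61 'a': at 0 (fail-walked)
pos 62 'b': at 1

All matches (sorted): [[2,2],[7,1],[7,4],[11,1],[11,4],[17,0],[22,2],[35,0],[40,4],[43,1],[43,4],[47,3],[50,4],[54,0],[57,2]]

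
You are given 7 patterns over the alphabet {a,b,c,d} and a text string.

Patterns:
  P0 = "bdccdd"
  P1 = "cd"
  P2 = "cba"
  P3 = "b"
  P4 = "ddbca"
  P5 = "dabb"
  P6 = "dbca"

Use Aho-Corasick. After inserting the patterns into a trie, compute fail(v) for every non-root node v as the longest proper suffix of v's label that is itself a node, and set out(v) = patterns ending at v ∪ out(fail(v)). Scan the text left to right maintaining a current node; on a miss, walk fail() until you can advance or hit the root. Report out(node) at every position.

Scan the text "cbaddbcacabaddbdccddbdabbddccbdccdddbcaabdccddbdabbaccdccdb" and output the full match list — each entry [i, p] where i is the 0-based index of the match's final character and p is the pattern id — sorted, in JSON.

Build automaton:
Trie (insert patterns):
  0='ε' goto b→1 c→7 d→11
  1='b' goto d→2  [P3 ends]
  2='bd' goto c→3
  3='bdc' goto c→4
  4='bdcc' goto d→5
  5='bdccd' goto d→6
  6='bdccdd' goto ·  [P0 ends]
  7='c' goto b→9 d→8
  8='cd' goto ·  [P1 ends]
  9='cb' goto a→10
  10='cba' goto ·  [P2 ends]
  11='d' goto a→16 b→19 d→12
  12='dd' goto b→13
  13='ddb' goto c→14
  14='ddbc' goto a→15
  15='ddbca' goto ·  [P4 ends]
  16='da' goto b→17
  17='dab' goto b→18
  18='dabb' goto ·  [P5 ends]
  19='db' goto c→20
  20='dbc' goto a→21
  21='dbca' goto ·  [P6 ends]

BFS fail/out derivation:
  n1('b'): parent n0 fail=0; on 'b' 0 → fail=0;  out {3}∪∅={3}
  n7('c'): parent n0 fail=0; on 'c' 0 → fail=0;  out ∅∪∅=∅
  n11('d'): parent n0 fail=0; on 'd' 0 → fail=0;  out ∅∪∅=∅
  n2('bd'): parent n1 fail=0; on 'd' 0 → fail=11;  out ∅∪∅=∅
  n8('cd'): parent n7 fail=0; on 'd' 0 → fail=11;  out {1}∪∅={1}
  n9('cb'): parent n7 fail=0; on 'b' 0 → fail=1;  out ∅∪{3}={3}
  n12('dd'): parent n11 fail=0; on 'd' 0 → fail=11;  out ∅∪∅=∅
  n16('da'): parent n11 fail=0; on 'a' 0 → fail=0;  out ∅∪∅=∅
  n19('db'): parent n11 fail=0; on 'b' 0 → fail=1;  out ∅∪{3}={3}
  n3('bdc'): parent n2 fail=11; on 'c' 11→0 → fail=7;  out ∅∪∅=∅
  n10('cba'): parent n9 fail=1; on 'a' 1→0 → fail=0;  out {2}∪∅={2}
  n13('ddb'): parent n12 fail=11; on 'b' 11 → fail=19;  out ∅∪{3}={3}
  n17('dab'): parent n16 fail=0; on 'b' 0 → fail=1;  out ∅∪{3}={3}
  n20('dbc'): parent n19 fail=1; on 'c' 1→0 → fail=7;  out ∅∪∅=∅
  n4('bdcc'): parent n3 fail=7; on 'c' 7→0 → fail=7;  out ∅∪∅=∅
  n14('ddbc'): parent n13 fail=19; on 'c' 19 → fail=20;  out ∅∪∅=∅
  n18('dabb'): parent n17 fail=1; on 'b' 1→0 → fail=1;  out {5}∪{3}={3,5}
  n21('dbca'): parent n20 fail=7; on 'a' 7→0 → fail=0;  out {6}∪∅={6}
  n5('bdccd'): parent n4 fail=7; on 'd' 7 → fail=8;  out ∅∪{1}={1}
  n15('ddbca'): parent n14 fail=20; on 'a' 20 → fail=21;  out {4}∪{6}={4,6}
  n6('bdccdd'): parent n5 fail=8; on 'd' 8→11 → fail=12;  out {0}∪∅={0}

Run:
pos 0 'c': at 7
pos 1 'b': at 9  → match P3@[1:1]
pos 2 'a': at 10  → match P2@[0:2]
pos 3 'd': at 11 (via fail)
pos 4 'd': at 12
pos 5 'b': at 13  → match P3@[5:5]
pos 6 'c': at 14
pos 7 'a': at 15  → match P4@[3:7],P6@[4:7]
pos 8 'c': at 7 (via fail)
pos 9 'a': at 0 (via fail)
pos 10 'b': at 1  → match P3@[10:10]
pos 11 'a': at 0 (via fail)
pos 12 'd': at 11
pos 13 'd': at 12
pos 14 'b': at 13  → match P3@[14:14]
pos 15 'd': at 2 (via fail)
pos 16 'c': at 3
pos 17 'c': at 4
pos 18 'd': at 5  → match P1@[17:18]
pos 19 'd': at 6  → match P0@[14:19]
pos 20 'b': at 13 (via fail)  → match P3@[20:20]
pos 21 'd': at 2 (via fail)
pos 22 'a': at 16 (via fail)
pos 23 'b': at 17  → match P3@[23:23]
pos 24 'b': at 18  → match P3@[24:24],P5@[21:24]
pos 25 'd': at 2 (via fail)
pos 26 'd': at 12 (via fail)
pos 27 'c': at 7 (via fail)
pos 28 'c': at 7 (via fail)
pos 29 'b': at 9  → match P3@[29:29]
pos 30 'd': at 2 (via fail)
pos 31 'c': at 3
pos 32 'c': at 4
pos 33 'd': at 5  → match P1@[32:33]
pos 34 'd': at 6  → match P0@[29:34]
pos 35 'd': at 12 (via fail)
pos 36 'b': at 13  → match P3@[36:36]
pos 37 'c': at 14
pos 38 'a': at 15  → match P4@[34:38],P6@[35:38]
pos 39 'a': at 0 (via fail)
pos 40 'b': at 1  → match P3@[40:40]
pos 41 'd': at 2
pos 42 'c': at 3
pos 43 'c': at 4
pos 44 'd': at 5  → match P1@[43:44]
pos 45 'd': at 6  → match P0@[40:45]
pos 46 'b': at 13 (via fail)  → match P3@[46:46]
pos 47 'd': at 2 (via fail)
pos 48 'a': at 16 (via fail)
pos 49 'b': at 17  → match P3@[49:49]
pos 50 'b': at 18  → match P3@[50:50],P5@[47:50]
pos 51 'a': at 0 (via fail)
pos 52 'c': at 7
pos 53 'c': at 7 (via fail)
pos 54 'd': at 8  → match P1@[53:54]
pos 55 'c': at 7 (via fail)
pos 56 'c': at 7 (via fail)
pos 57 'd': at 8  → match P1@[56:57]
pos 58 'b': at 19 (via fail)  → match P3@[58:58]

All matches (sorted): [[1,3],[2,2],[5,3],[7,4],[7,6],[10,3],[14,3],[18,1],[19,0],[20,3],[23,3],[24,3],[24,5],[29,3],[33,1],[34,0],[36,3],[38,4],[38,6],[40,3],[44,1],[45,0],[46,3],[49,3],[50,3],[50,5],[54,1],[57,1],[58,3]]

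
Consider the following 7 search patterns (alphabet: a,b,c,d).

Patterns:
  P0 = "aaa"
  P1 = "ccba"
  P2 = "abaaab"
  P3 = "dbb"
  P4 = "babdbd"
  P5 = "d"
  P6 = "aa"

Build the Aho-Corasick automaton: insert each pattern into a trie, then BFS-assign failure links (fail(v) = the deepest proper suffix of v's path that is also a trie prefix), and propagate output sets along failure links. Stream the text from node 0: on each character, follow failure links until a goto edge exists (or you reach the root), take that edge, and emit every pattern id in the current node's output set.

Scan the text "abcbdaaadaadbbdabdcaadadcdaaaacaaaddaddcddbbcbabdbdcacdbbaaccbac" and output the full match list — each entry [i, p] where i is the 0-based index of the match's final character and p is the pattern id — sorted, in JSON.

Build automaton:
Trie nodes:
  n0 'ε': a→1 b→16 c→4 d→13
  n1 'a': a→2 b→8
  n2 'aa': a→3  [P6 ends]
  n3 'aaa': ·  [P0 ends]
  n4 'c': c→5
  n5 'cc': b→6
  n6 'ccb': a→7
  n7 'ccba': ·  [P1 ends]
  n8 'ab': a→9
  n9 'aba': a→10
  n10 'abaa': a→11
  n11 'abaaa': b→12
  n12 'abaaab': ·  [P2 ends]
  n13 'd': b→14  [P5 ends]
  n14 'db': b→15
  n15 'dbb': ·  [P3 ends]
  n16 'b': a→17
  n17 'ba': b→18
  n18 'bab': d→19
  n19 'babd': b→20
  n20 'babdb': d→21
  n21 'babdbd': ·  [P4 ends]

BFS fail/out derivation:
  n1('a'): parent n0 fail=0; on 'a' 0 → fail=0;  out ∅∪∅=∅
  n4('c'): parent n0 fail=0; on 'c' 0 → fail=0;  out ∅∪∅=∅
  n13('d'): parent n0 fail=0; on 'd' 0 → fail=0;  out {5}∪∅={5}
  n16('b'): parent n0 fail=0; on 'b' 0 → fail=0;  out ∅∪∅=∅
  n2('aa'): parent n1 fail=0; on 'a' 0 → fail=1;  out {6}∪∅={6}
  n5('cc'): parent n4 fail=0; on 'c' 0 → fail=4;  out ∅∪∅=∅
  n8('ab'): parent n1 fail=0; on 'b' 0 → fail=16;  out ∅∪∅=∅
  n14('db'): parent n13 fail=0; on 'b' 0 → fail=16;  out ∅∪∅=∅
  n17('ba'): parent n16 fail=0; on 'a' 0 → fail=1;  out ∅∪∅=∅
  n3('aaa'): parent n2 fail=1; on 'a' 1 → fail=2;  out {0}∪{6}={0,6}
  n6('ccb'): parent n5 fail=4; on 'b' 4→0 → fail=16;  out ∅∪∅=∅
  n9('aba'): parent n8 fail=16; on 'a' 16 → fail=17;  out ∅∪∅=∅
  n15('dbb'): parent n14 fail=16; on 'b' 16→0 → fail=16;  out {3}∪∅={3}
  n18('bab'): parent n17 fail=1; on 'b' 1 → fail=8;  out ∅∪∅=∅
  n7('ccba'): parent n6 fail=16; on 'a' 16 → fail=17;  out {1}∪∅={1}
  n10('abaa'): parent n9 fail=17; on 'a' 17→1 → fail=2;  out ∅∪{6}={6}
  n19('babd'): parent n18 fail=8; on 'd' 8→16→0 → fail=13;  out ∅∪{5}={5}
  n11('abaaa'): parent n10 fail=2; on 'a' 2 → fail=3;  out ∅∪{0,6}={0,6}
  n20('babdb'): parent n19 fail=13; on 'b' 13 → fail=14;  out ∅∪∅=∅
  n12('abaaab'): parent n11 fail=3; on 'b' 3→2→1 → fail=8;  out {2}∪∅={2}
  n21('babdbd'): parent n20 fail=14; on 'd' 14→16→0 → fail=13;  out {4}∪{5}={4,5}

Run:
i=0 'a': node 0→1
i=1 'b': node 1→8
i=2 'c': node 8→4 ·f
i=3 'b': node 4→16 ·f
i=4 'd': node 16→13 ·f  ** P5@[4:4]
i=5 'a': node 13→1 ·f
i=6 'a': node 1→2  ** P6@[5:6]
i=7 'a': node 2→3  ** P0@[5:7],P6@[6:7]
i=8 'd': node 3→13 ·f  ** P5@[8:8]
i=9 'a': node 13→1 ·f
i=10 'a': node 1→2  ** P6@[9:10]
i=11 'd': node 2→13 ·f  ** P5@[11:11]
i=12 'b': node 13→14
i=13 'b': node 14→15  ** P3@[11:13]
i=14 'd': node 15→13 ·f  ** P5@[14:14]
i=15 'a': node 13→1 ·f
i=16 'b': node 1→8
i=17 'd': node 8→13 ·f  ** P5@[17:17]
i=18 'c': node 13→4 ·f
i=19 'a': node 4→1 ·f
i=20 'a': node 1→2  ** P6@[19:20]
i=21 'd': node 2→13 ·f  ** P5@[21:21]
i=22 'a': node 13→1 ·f
i=23 'd': node 1→13 ·f  ** P5@[23:23]
i=24 'c': node 13→4 ·f
i=25 'd': node 4→13 ·f  ** P5@[25:25]
i=26 'a': node 13→1 ·f
i=27 'a': node 1→2  ** P6@[26:27]
i=28 'a': node 2→3  ** P0@[26:28],P6@[27:28]
i=29 'a': node 3→3 ·f  ** P0@[27:29],P6@[28:29]
i=30 'c': node 3→4 ·f
i=31 'a': node 4→1 ·f
i=32 'a': node 1→2  ** P6@[31:32]
i=33 'a': node 2→3  ** P0@[31:33],P6@[32:33]
i=34 'd': node 3→13 ·f  ** P5@[34:34]
i=35 'd': node 13→13 ·f  ** P5@[35:35]
i=36 'a': node 13→1 ·f
i=37 'd': node 1→13 ·f  ** P5@[37:37]
i=38 'd': node 13→13 ·f  ** P5@[38:38]
i=39 'c': node 13→4 ·f
i=40 'd': node 4→13 ·f  ** P5@[40:40]
i=41 'd': node 13→13 ·f  ** P5@[41:41]
i=42 'b': node 13→14
i=43 'b': node 14→15  ** P3@[41:43]
i=44 'c': node 15→4 ·f
i=45 'b': node 4→16 ·f
i=46 'a': node 16→17
i=47 'b': node 17→18
i=48 'd': node 18→19  ** P5@[48:48]
i=49 'b': node 19→20
i=50 'd': node 20→21  ** P4@[45:50],P5@[50:50]
i=51 'c': node 21→4 ·f
i=52 'a': node 4→1 ·f
i=53 'c': node 1→4 ·f
i=54 'd': node 4→13 ·f  ** P5@[54:54]
i=55 'b': node 13→14
i=56 'b': node 14→15  ** P3@[54:56]
i=57 'a': node 15→17 ·f
i=58 'a': node 17→2 ·f  ** P6@[57:58]
i=59 'c': node 2→4 ·f
i=60 'c': node 4→5
i=61 'b': node 5→6
i=62 'a': node 6→7  ** P1@[59:62]
i=63 'c': node 7→4 ·f

Result: [[4,5],[6,6],[7,0],[7,6],[8,5],[10,6],[11,5],[13,3],[14,5],[17,5],[20,6],[21,5],[23,5],[25,5],[27,6],[28,0],[28,6],[29,0],[29,6],[32,6],[33,0],[33,6],[34,5],[35,5],[37,5],[38,5],[40,5],[41,5],[43,3],[48,5],[50,4],[50,5],[54,5],[56,3],[58,6],[62,1]]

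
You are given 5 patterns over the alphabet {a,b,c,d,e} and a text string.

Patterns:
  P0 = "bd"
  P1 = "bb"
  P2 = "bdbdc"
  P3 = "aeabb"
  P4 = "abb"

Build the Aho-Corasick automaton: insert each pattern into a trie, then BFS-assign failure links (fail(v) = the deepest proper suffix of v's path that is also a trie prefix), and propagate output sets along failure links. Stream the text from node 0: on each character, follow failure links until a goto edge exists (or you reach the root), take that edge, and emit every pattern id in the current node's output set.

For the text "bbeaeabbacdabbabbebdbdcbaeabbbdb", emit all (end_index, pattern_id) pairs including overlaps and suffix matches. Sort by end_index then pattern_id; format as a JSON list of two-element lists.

Construct AC machine:
Trie (insert patterns):
  0='ε' goto a→7 b→1
  1='b' goto b→3 d→2
  2='bd' goto b→4  ←P0
  3='bb' goto ·  ←P1
  4='bdb' goto d→5
  5='bdbd' goto c→6
  6='bdbdc' goto ·  ←P2
  7='a' goto b→12 e→8
  8='ae' goto a→9
  9='aea' goto b→10
  10='aeab' goto b→11
  11='aeabb' goto ·  ←P3
  12='ab' goto b→13
  13='abb' goto ·  ←P4

Failure links (BFS by depth):
  n1('b'): parent n0 fail=0; on 'b' 0 → fail=0;  out ∅∪∅=∅
  n7('a'): parent n0 fail=0; on 'a' 0 → fail=0;  out ∅∪∅=∅
  n2('bd'): parent n1 fail=0; on 'd' 0 → fail=0;  out {0}∪∅={0}
  n3('bb'): parent n1 fail=0; on 'b' 0 → fail=1;  out {1}∪∅={1}
  n8('ae'): parent n7 fail=0; on 'e' 0 → fail=0;  out ∅∪∅=∅
  n12('ab'): parent n7 fail=0; on 'b' 0 → fail=1;  out ∅∪∅=∅
  n4('bdb'): parent n2 fail=0; on 'b' 0 → fail=1;  out ∅∪∅=∅
  n9('aea'): parent n8 fail=0; on 'a' 0 → fail=7;  out ∅∪∅=∅
  n13('abb'): parent n12 fail=1; on 'b' 1 → fail=3;  out {4}∪{1}={1,4}
  n5('bdbd'): parent n4 fail=1; on 'd' 1 → fail=2;  out ∅∪{0}={0}
  n10('aeab'): parent n9 fail=7; on 'b' 7 → fail=12;  out ∅∪∅=∅
  n6('bdbdc'): parent n5 fail=2; on 'c' 2→0 → fail=0;  out {2}∪∅={2}
  n11('aeabb'): parent n10 fail=12; on 'b' 12 → fail=13;  out {3}∪{1,4}={1,3,4}

Run:
[0] read 'b'  n0⇒n1
[1] read 'b'  n1⇒n3  emit P1@[0:1]
[2] read 'e'  n3⇒n0 (via fail)
[3] read 'a'  n0⇒n7
[4] read 'e'  n7⇒n8
[5] read 'a'  n8⇒n9
[6] read 'b'  n9⇒n10
[7] read 'b'  n10⇒n11  emit P1@[6:7],P3@[3:7],P4@[5:7]
[8] read 'a'  n11⇒n7 (via fail)
[9] read 'c'  n7⇒n0 (via fail)
[10] read 'd'  n0⇒n0
[11] read 'a'  n0⇒n7
[12] read 'b'  n7⇒n12
[13] read 'b'  n12⇒n13  emit P1@[12:13],P4@[11:13]
[14] read 'a'  n13⇒n7 (via fail)
[15] read 'b'  n7⇒n12
[16] read 'b'  n12⇒n13  emit P1@[15:16],P4@[14:16]
[17] read 'e'  n13⇒n0 (via fail)
[18] read 'b'  n0⇒n1
[19] read 'd'  n1⇒n2  emit P0@[18:19]
[20] read 'b'  n2⇒n4
[21] read 'd'  n4⇒n5  emit P0@[20:21]
[22] read 'c'  n5⇒n6  emit P2@[18:22]
[23] read 'b'  n6⇒n1 (via fail)
[24] read 'a'  n1⇒n7 (via fail)
[25] read 'e'  n7⇒n8
[26] read 'a'  n8⇒n9
[27] read 'b'  n9⇒n10
[28] read 'b'  n10⇒n11  emit P1@[27:28],P3@[24:28],P4@[26:28]
[29] read 'b'  n11⇒n3 (via fail)  emit P1@[28:29]
[30] read 'd'  n3⇒n2 (via fail)  emit P0@[29:30]
[31] read 'b'  n2⇒n4

All matches (sorted): [[1,1],[7,1],[7,3],[7,4],[13,1],[13,4],[16,1],[16,4],[19,0],[21,0],[22,2],[28,1],[28,3],[28,4],[29,1],[30,0]]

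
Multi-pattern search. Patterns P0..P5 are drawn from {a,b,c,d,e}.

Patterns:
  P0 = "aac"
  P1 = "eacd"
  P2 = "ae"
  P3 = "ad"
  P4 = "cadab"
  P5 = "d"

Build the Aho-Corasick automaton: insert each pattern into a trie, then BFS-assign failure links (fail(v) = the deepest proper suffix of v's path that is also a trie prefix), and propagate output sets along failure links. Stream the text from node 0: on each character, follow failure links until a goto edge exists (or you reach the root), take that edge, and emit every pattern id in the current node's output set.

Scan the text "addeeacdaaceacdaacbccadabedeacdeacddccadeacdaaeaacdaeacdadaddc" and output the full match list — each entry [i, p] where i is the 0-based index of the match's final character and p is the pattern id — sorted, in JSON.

Construct AC machine:
Trie nodes:
  0='ε' goto a→1 c→10 d→15 e→4
  1='a' goto a→2 d→9 e→8
  2='aa' goto c→3
  3='aac' goto ·  [P0 ends]
  4='e' goto a→5
  5='ea' goto c→6
  6='eac' goto d→7
  7='eacd' goto ·  [P1 ends]
  8='ae' goto ·  [P2 ends]
  9='ad' goto ·  [P3 ends]
  10='c' goto a→11
  11='ca' goto d→12
  12='cad' goto a→13
  13='cada' goto b→14
  14='cadab' goto ·  [P4 ends]
  15='d' goto ·  [P5 ends]

Failure links (BFS by depth):
  n1('a'): parent n0 fail=0; on 'a' 0 → fail=0;  out ∅∪∅=∅
  n4('e'): parent n0 fail=0; on 'e' 0 → fail=0;  out ∅∪∅=∅
  n10('c'): parent n0 fail=0; on 'c' 0 → fail=0;  out ∅∪∅=∅
  n15('d'): parent n0 fail=0; on 'd' 0 → fail=0;  out {5}∪∅={5}
  n2('aa'): parent n1 fail=0; on 'a' 0 → fail=1;  out ∅∪∅=∅
  n5('ea'): parent n4 fail=0; on 'a' 0 → fail=1;  out ∅∪∅=∅
  n8('ae'): parent n1 fail=0; on 'e' 0 → fail=4;  out {2}∪∅={2}
  n9('ad'): parent n1 fail=0; on 'd' 0 → fail=15;  out {3}∪{5}={3,5}
  n11('ca'): parent n10 fail=0; on 'a' 0 → fail=1;  out ∅∪∅=∅
  n3('aac'): parent n2 fail=1; on 'c' 1→0 → fail=10;  out {0}∪∅={0}
  n6('eac'): parent n5 fail=1; on 'c' 1→0 → fail=10;  out ∅∪∅=∅
  n12('cad'): parent n11 fail=1; on 'd' 1 → fail=9;  out ∅∪{3,5}={3,5}
  n7('eacd'): parent n6 fail=10; on 'd' 10→0 → fail=15;  out {1}∪{5}={1,5}
  n13('cada'): parent n12 fail=9; on 'a' 9→15→0 → fail=1;  out ∅∪∅=∅
  n14('cadab'): parent n13 fail=1; on 'b' 1→0 → fail=0;  out {4}∪∅={4}

Text stream:
[0] read 'a'  n0⇒n1
[1] read 'd'  n1⇒n9  ** P3@[0:1],P5@[1:1]
[2] read 'd'  n9⇒n15 ·f  ** P5@[2:2]
[3] read 'e'  n15⇒n4 ·f
[4] read 'e'  n4⇒n4 ·f
[5] read 'a'  n4⇒n5
[6] read 'c'  n5⇒n6
[7] read 'd'  n6⇒n7  ** P1@[4:7],P5@[7:7]
[8] read 'a'  n7⇒n1 ·f
[9] read 'a'  n1⇒n2
[10] read 'c'  n2⇒n3  ** P0@[8:10]
[11] read 'e'  n3⇒n4 ·f
[12] read 'a'  n4⇒n5
[13] read 'c'  n5⇒n6
[14] read 'd'  n6⇒n7  ** P1@[11:14],P5@[14:14]
[15] read 'a'  n7⇒n1 ·f
[16] read 'a'  n1⇒n2
[17] read 'c'  n2⇒n3  ** P0@[15:17]
[18] read 'b'  n3⇒n0 ·f
[19] read 'c'  n0⇒n10
[20] read 'c'  n10⇒n10 ·f
[21] read 'a'  n10⇒n11
[22] read 'd'  n11⇒n12  ** P3@[21:22],P5@[22:22]
[23] read 'a'  n12⇒n13
[24] read 'b'  n13⇒n14  ** P4@[20:24]
[25] read 'e'  n14⇒n4 ·f
[26] read 'd'  n4⇒n15 ·f  ** P5@[26:26]
[27] read 'e'  n15⇒n4 ·f
[28] read 'a'  n4⇒n5
[29] read 'c'  n5⇒n6
[30] read 'd'  n6⇒n7  ** P1@[27:30],P5@[30:30]
[31] read 'e'  n7⇒n4 ·f
[32] read 'a'  n4⇒n5
[33] read 'c'  n5⇒n6
[34] read 'd'  n6⇒n7  ** P1@[31:34],P5@[34:34]
[35] read 'd'  n7⇒n15 ·f  ** P5@[35:35]
[36] read 'c'  n15⇒n10 ·f
[37] read 'c'  n10⇒n10 ·f
[38] read 'a'  n10⇒n11
[39] read 'd'  n11⇒n12  ** P3@[38:39],P5@[39:39]
[40] read 'e'  n12⇒n4 ·f
[41] read 'a'  n4⇒n5
[42] read 'c'  n5⇒n6
[43] read 'd'  n6⇒n7  ** P1@[40:43],P5@[43:43]
[44] read 'a'  n7⇒n1 ·f
[45] read 'a'  n1⇒n2
[46] read 'e'  n2⇒n8 ·f  ** P2@[45:46]
[47] read 'a'  n8⇒n5 ·f
[48] read 'a'  n5⇒n2 ·f
[49] read 'c'  n2⇒n3  ** P0@[47:49]
[50] read 'd'  n3⇒n15 ·f  ** P5@[50:50]
[51] read 'a'  n15⇒n1 ·f
[52] read 'e'  n1⇒n8  ** P2@[51:52]
[53] read 'a'  n8⇒n5 ·f
[54] read 'c'  n5⇒n6
[55] read 'd'  n6⇒n7  ** P1@[52:55],P5@[55:55]
[56] read 'a'  n7⇒n1 ·f
[57] read 'd'  n1⇒n9  ** P3@[56:57],P5@[57:57]
[58] read 'a'  n9⇒n1 ·f
[59] read 'd'  n1⇒n9  ** P3@[58:59],P5@[59:59]
[60] read 'd'  n9⇒n15 ·f  ** P5@[60:60]
[61] read 'c'  n15⇒n10 ·f

Result: [[1,3],[1,5],[2,5],[7,1],[7,5],[10,0],[14,1],[14,5],[17,0],[22,3],[22,5],[24,4],[26,5],[30,1],[30,5],[34,1],[34,5],[35,5],[39,3],[39,5],[43,1],[43,5],[46,2],[49,0],[50,5],[52,2],[55,1],[55,5],[57,3],[57,5],[59,3],[59,5],[60,5]]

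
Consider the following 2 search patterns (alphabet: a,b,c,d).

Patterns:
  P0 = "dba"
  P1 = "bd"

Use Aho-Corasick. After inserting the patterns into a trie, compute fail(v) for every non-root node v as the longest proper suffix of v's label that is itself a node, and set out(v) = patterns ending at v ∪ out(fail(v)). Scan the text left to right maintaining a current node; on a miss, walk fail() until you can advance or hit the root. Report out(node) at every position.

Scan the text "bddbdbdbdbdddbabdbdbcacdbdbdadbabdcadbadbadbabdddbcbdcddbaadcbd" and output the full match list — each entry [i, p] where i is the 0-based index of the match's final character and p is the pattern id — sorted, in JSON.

Build:
Trie (insert patterns):
  0='ε' goto b→4 d→1
  1='d' goto b→2
  2='db' goto a→3
  3='dba' goto ·  ←P0
  4='b' goto d→5
  5='bd' goto ·  ←P1

Failure links (BFS by depth):
  n1('d'): parent n0 fail=0; on 'd' 0 → fail=0;  out ∅∪∅=∅
  n4('b'): parent n0 fail=0; on 'b' 0 → fail=0;  out ∅∪∅=∅
  n2('db'): parent n1 fail=0; on 'b' 0 → fail=4;  out ∅∪∅=∅
  n5('bd'): parent n4 fail=0; on 'd' 0 → fail=1;  out {1}∪∅={1}
  n3('dba'): parent n2 fail=4; on 'a' 4→0 → fail=0;  out {0}∪∅={0}

Run:
i=0 'b': node 0→4
i=1 'd': node 4→5  ** P1@[0:1]
i=2 'd': node 5→1 (fail-walked)
i=3 'b': node 1→2
i=4 'd': node 2→5 (fail-walked)  ** P1@[3:4]
i=5 'b': node 5→2 (fail-walked)
i=6 'd': node 2→5 (fail-walked)  ** P1@[5:6]
i=7 'b': node 5→2 (fail-walked)
i=8 'd': node 2→5 (fail-walked)  ** P1@[7:8]
i=9 'b': node 5→2 (fail-walked)
i=10 'd': node 2→5 (fail-walked)  ** P1@[9:10]
i=11 'd': node 5→1 (fail-walked)
i=12 'd': node 1→1 (fail-walked)
i=13 'b': node 1→2
i=14 'a': node 2→3  ** P0@[12:14]
i=15 'b': node 3→4 (fail-walked)
i=16 'd': node 4→5  ** P1@[15:16]
i=17 'b': node 5→2 (fail-walked)
i=18 'd': node 2→5 (fail-walked)  ** P1@[17:18]
i=19 'b': node 5→2 (fail-walked)
i=20 'c': node 2→0 (fail-walked)
i=21 'a': node 0→0
i=22 'c': node 0→0
i=23 'd': node 0→1
i=24 'b': node 1→2
i=25 'd': node 2→5 (fail-walked)  ** P1@[24:25]
i=26 'b': node 5→2 (fail-walked)
i=27 'd': node 2→5 (fail-walked)  ** P1@[26:27]
i=28 'a': node 5→0 (fail-walked)
i=29 'd': node 0→1
i=30 'b': node 1→2
i=31 'a': node 2→3  ** P0@[29:31]
i=32 'b': node 3→4 (fail-walked)
i=33 'd': node 4→5  ** P1@[32:33]
i=34 'c': node 5→0 (fail-walked)
i=35 'a': node 0→0
i=36 'd': node 0→1
i=37 'b': node 1→2
i=38 'a': node 2→3  ** P0@[36:38]
i=39 'd': node 3→1 (fail-walked)
i=40 'b': node 1→2
i=41 'a': node 2→3  ** P0@[39:41]
i=42 'd': node 3→1 (fail-walked)
i=43 'b': node 1→2
i=44 'a': node 2→3  ** P0@[42:44]
i=45 'b': node 3→4 (fail-walked)
i=46 'd': node 4→5  ** P1@[45:46]
i=47 'd': node 5→1 (fail-walked)
i=48 'd': node 1→1 (fail-walked)
i=49 'b': node 1→2
i=50 'c': node 2→0 (fail-walked)
i=51 'b': node 0→4
i=52 'd': node 4→5  ** P1@[51:52]
i=53 'c': node 5→0 (fail-walked)
i=54 'd': node 0→1
i=55 'd': node 1→1 (fail-walked)
i=56 'b': node 1→2
i=57 'a': node 2→3  ** P0@[55:57]
i=58 'a': node 3→0 (fail-walked)
i=59 'd': node 0→1
i=60 'c': node 1→0 (fail-walked)
i=61 'b': node 0→4
i=62 'd': node 4→5  ** P1@[61:62]

Result: [[1,1],[4,1],[6,1],[8,1],[10,1],[14,0],[16,1],[18,1],[25,1],[27,1],[31,0],[33,1],[38,0],[41,0],[44,0],[46,1],[52,1],[57,0],[62,1]]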